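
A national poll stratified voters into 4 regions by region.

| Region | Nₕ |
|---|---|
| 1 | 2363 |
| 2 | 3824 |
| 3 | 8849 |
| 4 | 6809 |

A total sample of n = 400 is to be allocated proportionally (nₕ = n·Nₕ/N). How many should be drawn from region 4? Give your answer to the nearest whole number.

Share of region 4 = 6809/21845 = 0.31170.
Allocate 400 × 0.31170 = 124.678... → 125.

125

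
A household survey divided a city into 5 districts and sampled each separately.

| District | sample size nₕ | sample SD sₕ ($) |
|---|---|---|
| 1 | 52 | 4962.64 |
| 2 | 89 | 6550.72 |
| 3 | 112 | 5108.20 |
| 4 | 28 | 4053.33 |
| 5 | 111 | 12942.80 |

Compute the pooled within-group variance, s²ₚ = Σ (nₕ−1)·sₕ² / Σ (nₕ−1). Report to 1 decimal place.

69248147.6

Degrees of freedom: 51 + 88 + 111 + 27 + 110 = 387.
Σ(nₕ−1)sₕ² = 51·24627795.7696 + 88·42911932.5184 + 111·26093707.24 + 27·16429484.0889 + 110·167516071.84 = 26799033122.3091.
s²ₚ = 26799033122.3091 / 387 = 69248147.603... → 69248147.6.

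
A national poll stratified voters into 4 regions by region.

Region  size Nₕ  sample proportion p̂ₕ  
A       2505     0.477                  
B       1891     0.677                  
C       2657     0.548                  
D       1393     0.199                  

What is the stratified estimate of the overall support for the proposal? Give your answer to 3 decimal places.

0.498

N = 2505 + 1891 + 2657 + 1393 = 8446.
Overall proportion = Σ (Nₕ/N)·p̂ₕ.
Σ Nₕp̂ₕ = 1194.885 + 1280.207 + 1456.036 + 277.207 = 4208.335.
4208.335 / 8446 = 0.49826... → 0.498.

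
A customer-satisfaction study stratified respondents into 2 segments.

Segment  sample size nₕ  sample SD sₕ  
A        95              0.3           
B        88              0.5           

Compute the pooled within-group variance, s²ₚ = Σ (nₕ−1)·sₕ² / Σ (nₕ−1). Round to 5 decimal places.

Degrees of freedom: 94 + 87 = 181.
Σ(nₕ−1)sₕ² = 94·0.09 + 87·0.25 = 30.21.
s²ₚ = 30.21 / 181 = 0.1669061... → 0.16691.

0.16691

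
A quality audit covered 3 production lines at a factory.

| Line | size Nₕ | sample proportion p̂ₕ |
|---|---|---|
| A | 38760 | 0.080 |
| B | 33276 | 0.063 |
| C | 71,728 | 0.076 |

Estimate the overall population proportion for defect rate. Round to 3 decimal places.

Wₕ = Nₕ/N with N = 143764: 0.2696, 0.2315, 0.4989.
p̂_st = 0.2696·0.080 + 0.2315·0.063 + 0.4989·0.076 ≈ 0.07407... → 0.074.

0.074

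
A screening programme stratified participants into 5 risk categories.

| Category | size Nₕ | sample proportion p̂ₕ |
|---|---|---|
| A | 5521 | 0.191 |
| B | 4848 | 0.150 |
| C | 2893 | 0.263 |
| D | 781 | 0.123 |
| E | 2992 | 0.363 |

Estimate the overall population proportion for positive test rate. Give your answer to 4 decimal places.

0.2187

Wₕ = Nₕ/N with N = 17035: 0.3241, 0.2846, 0.1698, 0.0458, 0.1756.
p̂_st = 0.3241·0.191 + 0.2846·0.150 + 0.1698·0.263 + 0.0458·0.123 + 0.1756·0.363 ≈ 0.218652... → 0.2187.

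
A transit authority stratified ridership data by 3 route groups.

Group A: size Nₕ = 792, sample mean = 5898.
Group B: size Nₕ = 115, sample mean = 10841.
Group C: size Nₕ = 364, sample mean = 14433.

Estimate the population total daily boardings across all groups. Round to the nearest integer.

11171543

Population total = Σ Nₕ·x̄ₕ (each stratum's size times its mean).
792·5898 + 115·10841 + 364·14433 = 4671216 + 1246715 + 5253612 = 11171543.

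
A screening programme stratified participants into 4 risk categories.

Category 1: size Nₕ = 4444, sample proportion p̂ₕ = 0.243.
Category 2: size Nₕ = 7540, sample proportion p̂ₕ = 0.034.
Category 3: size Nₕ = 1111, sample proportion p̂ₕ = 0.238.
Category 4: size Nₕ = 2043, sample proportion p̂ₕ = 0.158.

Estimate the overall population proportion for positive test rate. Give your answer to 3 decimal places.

0.127

Wₕ = Nₕ/N with N = 15138: 0.2936, 0.4981, 0.0734, 0.1350.
p̂_st = 0.2936·0.243 + 0.4981·0.034 + 0.0734·0.238 + 0.1350·0.158 ≈ 0.12706... → 0.127.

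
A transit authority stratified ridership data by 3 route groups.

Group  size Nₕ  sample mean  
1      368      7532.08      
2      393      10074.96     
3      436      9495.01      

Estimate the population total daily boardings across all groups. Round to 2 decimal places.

Estimate total by summing Nₕ·x̄ₕ over strata.
368·7532.08 + 393·10074.96 + 436·9495.01 = 2771805.44 + 3959459.28 + 4139824.36 = 10871089.08.

10871089.08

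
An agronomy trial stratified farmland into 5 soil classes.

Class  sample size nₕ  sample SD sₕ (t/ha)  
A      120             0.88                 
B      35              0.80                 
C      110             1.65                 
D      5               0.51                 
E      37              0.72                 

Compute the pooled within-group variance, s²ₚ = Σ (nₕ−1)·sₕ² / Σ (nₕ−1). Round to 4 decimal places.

1.4251

A: (120−1)·0.88² = 119·0.7744 = 92.1536
B: (35−1)·0.80² = 34·0.64 = 21.76
C: (110−1)·1.65² = 109·2.7225 = 296.7525
D: (5−1)·0.51² = 4·0.2601 = 1.0404
E: (37−1)·0.72² = 36·0.5184 = 18.6624
Numerator = 430.3689; denominator = Σ(nₕ−1) = 302.
s²ₚ = 430.3689/302 = 1.425063... → 1.4251.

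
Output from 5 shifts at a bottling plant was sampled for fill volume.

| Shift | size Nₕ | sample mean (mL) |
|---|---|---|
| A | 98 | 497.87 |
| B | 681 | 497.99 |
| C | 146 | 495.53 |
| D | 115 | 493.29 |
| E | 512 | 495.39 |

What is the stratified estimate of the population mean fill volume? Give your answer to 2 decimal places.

496.55

N = 98 + 681 + 146 + 115 + 512 = 1552.
The stratified mean weights each stratum mean by its population share Nₕ/N.
Σ Nₕx̄ₕ = 98·497.87 + 681·497.99 + 146·495.53 + 115·493.29 + 512·495.39 = 48791.26 + 339131.19 + 72347.38 + 56728.35 + 253639.68 = 770637.86.
Divide by N: 770637.86 / 1552 = 496.5450... → 496.55.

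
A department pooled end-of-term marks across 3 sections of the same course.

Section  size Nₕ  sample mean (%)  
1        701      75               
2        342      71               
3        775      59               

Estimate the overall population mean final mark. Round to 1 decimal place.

67.4

x̄_st = (Σ Nₕx̄ₕ) / (Σ Nₕ) = (701·75 + 342·71 + 775·59) / 1818
= 122582 / 1818 = 67.427... → 67.4.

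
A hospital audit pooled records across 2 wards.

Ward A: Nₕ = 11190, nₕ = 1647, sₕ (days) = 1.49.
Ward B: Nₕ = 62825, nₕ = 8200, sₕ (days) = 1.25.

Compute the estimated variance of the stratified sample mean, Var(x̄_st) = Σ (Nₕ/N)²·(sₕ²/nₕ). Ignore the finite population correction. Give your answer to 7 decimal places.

N = 74015. Term for each stratum: Wₕ²sₕ²/nₕ.
Var(x̄_st) = 0.0000308106 + 0.0001372877 = 0.0001680983 → 0.0001681.

0.0001681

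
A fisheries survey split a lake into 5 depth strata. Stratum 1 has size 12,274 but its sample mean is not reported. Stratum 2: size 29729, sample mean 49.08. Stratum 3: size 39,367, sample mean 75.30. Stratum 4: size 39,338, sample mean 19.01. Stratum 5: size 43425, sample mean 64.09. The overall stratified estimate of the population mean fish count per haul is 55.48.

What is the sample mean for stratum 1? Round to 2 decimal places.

93.84

Σ Nₕx̄ₕ = N·μ, so 12274·x̄_1 = 164133·55.48 − (29729·49.08 + 39367·75.30 + 39338·19.01 + 43425·64.09).
= 9106098.84 − 7954358.05 = 1151740.79.
x̄_1 = 1151740.79 / 12274 = 93.8358... → 93.84.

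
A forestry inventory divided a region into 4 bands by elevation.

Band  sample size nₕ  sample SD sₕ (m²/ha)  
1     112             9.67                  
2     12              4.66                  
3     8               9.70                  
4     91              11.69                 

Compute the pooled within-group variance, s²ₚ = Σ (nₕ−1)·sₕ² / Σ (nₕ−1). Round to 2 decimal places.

1: (112−1)·9.67² = 111·93.5089 = 10379.4879
2: (12−1)·4.66² = 11·21.7156 = 238.8716
3: (8−1)·9.70² = 7·94.09 = 658.63
4: (91−1)·11.69² = 90·136.6561 = 12299.049
Numerator = 23576.0385; denominator = Σ(nₕ−1) = 219.
s²ₚ = 23576.0385/219 = 107.6531... → 107.65.

107.65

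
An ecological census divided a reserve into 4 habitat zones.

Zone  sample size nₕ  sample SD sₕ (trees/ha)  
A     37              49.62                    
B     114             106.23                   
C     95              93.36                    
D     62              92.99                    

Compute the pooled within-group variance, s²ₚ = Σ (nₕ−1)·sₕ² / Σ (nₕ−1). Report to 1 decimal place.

8916.5

A: (37−1)·49.62² = 36·2462.1444 = 88637.1984
B: (114−1)·106.23² = 113·11284.8129 = 1275183.8577
C: (95−1)·93.36² = 94·8716.0896 = 819312.4224
D: (62−1)·92.99² = 61·8647.1401 = 527475.5461
Numerator = 2710609.0246; denominator = Σ(nₕ−1) = 304.
s²ₚ = 2710609.0246/304 = 8916.477... → 8916.5.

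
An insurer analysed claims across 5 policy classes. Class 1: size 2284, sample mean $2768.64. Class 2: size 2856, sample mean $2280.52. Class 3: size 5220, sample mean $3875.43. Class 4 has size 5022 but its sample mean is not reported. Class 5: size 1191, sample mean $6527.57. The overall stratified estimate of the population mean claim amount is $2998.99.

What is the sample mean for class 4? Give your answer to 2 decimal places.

1764.52

N = 2284 + 2856 + 5220 + 5022 + 1191 = 16573.
Overall total = μ·N = 2998.99·16573 = 49702261.27.
Subtract the known strata: 2284·2768.64 + 2856·2280.52 + 5220·3875.43 + 1191·6527.57 = 40840819.35.
Remaining total for class 4: 49702261.27 − 40840819.35 = 8861441.92.
Divide by its size: 8861441.92 / 5022 = 1764.5245... → 1764.52.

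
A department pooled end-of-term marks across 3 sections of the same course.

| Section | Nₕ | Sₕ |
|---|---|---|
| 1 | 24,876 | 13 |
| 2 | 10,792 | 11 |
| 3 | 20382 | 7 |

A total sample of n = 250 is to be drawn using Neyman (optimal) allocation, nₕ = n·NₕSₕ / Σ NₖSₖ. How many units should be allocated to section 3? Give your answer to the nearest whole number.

1: NₕSₕ = 24876·13 = 323388
2: NₕSₕ = 10792·11 = 118712
3: NₕSₕ = 20382·7 = 142674
Σ NₕSₕ = 584774.
n_3 = 250·142674/584774 = 60.995... → 61.

61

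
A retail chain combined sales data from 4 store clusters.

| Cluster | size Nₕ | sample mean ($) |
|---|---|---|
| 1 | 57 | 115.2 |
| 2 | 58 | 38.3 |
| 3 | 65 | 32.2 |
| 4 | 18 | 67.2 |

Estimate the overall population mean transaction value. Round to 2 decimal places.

x̄_st = (Σ Nₕx̄ₕ) / (Σ Nₕ) = (57·115.2 + 58·38.3 + 65·32.2 + 18·67.2) / 198
= 12090.4 / 198 = 61.0626... → 61.06.

61.06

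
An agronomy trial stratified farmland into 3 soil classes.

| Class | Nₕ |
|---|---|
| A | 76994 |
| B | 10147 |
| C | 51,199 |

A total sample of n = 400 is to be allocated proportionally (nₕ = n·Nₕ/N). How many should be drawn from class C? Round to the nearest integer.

148

Share of class C = 51199/138340 = 0.37010.
Allocate 400 × 0.37010 = 148.038... → 148.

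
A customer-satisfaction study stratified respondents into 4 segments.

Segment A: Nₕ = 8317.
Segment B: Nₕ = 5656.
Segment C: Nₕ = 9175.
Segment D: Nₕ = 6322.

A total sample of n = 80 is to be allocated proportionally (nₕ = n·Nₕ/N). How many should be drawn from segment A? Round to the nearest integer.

23

N = 8317 + 5656 + 9175 + 6322 = 29470.
n_A = 80·8317/29470 = 22.578... → 23.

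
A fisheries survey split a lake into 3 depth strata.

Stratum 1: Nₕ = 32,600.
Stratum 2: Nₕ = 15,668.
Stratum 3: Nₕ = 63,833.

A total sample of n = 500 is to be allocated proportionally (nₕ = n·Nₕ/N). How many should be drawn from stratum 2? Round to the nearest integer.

Share of stratum 2 = 15668/112101 = 0.13977.
Allocate 500 × 0.13977 = 69.883... → 70.

70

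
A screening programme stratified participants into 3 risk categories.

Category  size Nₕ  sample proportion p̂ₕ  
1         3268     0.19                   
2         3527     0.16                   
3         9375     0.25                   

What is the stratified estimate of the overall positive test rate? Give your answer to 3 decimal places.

N = 3268 + 3527 + 9375 = 16170.
Overall proportion = Σ (Nₕ/N)·p̂ₕ.
Σ Nₕp̂ₕ = 620.92 + 564.32 + 2343.75 = 3528.99.
3528.99 / 16170 = 0.21824... → 0.218.

0.218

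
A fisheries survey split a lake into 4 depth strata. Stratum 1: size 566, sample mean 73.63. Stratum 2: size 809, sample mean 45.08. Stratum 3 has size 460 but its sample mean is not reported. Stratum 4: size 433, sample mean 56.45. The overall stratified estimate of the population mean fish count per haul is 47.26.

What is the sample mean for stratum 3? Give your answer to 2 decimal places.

10.00

Σ Nₕx̄ₕ = N·μ, so 460·x̄_3 = 2268·47.26 − (566·73.63 + 809·45.08 + 433·56.45).
= 107185.68 − 102587.15 = 4598.53.
x̄_3 = 4598.53 / 460 = 9.9968... → 10.00.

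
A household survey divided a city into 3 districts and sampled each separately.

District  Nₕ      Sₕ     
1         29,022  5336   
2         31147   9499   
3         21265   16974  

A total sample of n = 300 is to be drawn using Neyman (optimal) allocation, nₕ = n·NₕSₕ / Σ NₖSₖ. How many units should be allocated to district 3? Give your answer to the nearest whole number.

1: NₕSₕ = 29022·5336 = 154861392
2: NₕSₕ = 31147·9499 = 295865353
3: NₕSₕ = 21265·16974 = 360952110
Σ NₕSₕ = 811678855.
n_3 = 300·360952110/811678855 = 133.409... → 133.

133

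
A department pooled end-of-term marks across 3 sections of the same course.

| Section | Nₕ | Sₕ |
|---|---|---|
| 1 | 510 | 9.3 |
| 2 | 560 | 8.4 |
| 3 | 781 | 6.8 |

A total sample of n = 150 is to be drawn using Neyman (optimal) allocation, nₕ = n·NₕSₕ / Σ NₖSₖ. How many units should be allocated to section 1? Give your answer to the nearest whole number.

Σ NₕSₕ = 510·9.3 + 560·8.4 + 781·6.8 = 14757.8.
Share for 1: 4743/14757.8 = 0.32139.
n_1 = 150 × 0.32139 = 48.208... → 48.

48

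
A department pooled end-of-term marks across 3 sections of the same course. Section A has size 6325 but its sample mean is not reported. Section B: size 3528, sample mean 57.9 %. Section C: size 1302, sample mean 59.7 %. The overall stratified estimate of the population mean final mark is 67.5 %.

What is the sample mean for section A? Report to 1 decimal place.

N = 6325 + 3528 + 1302 = 11155.
Overall total = μ·N = 67.5·11155 = 752962.5.
Subtract the known strata: 3528·57.9 + 1302·59.7 = 282000.6.
Remaining total for section A: 752962.5 − 282000.6 = 470961.9.
Divide by its size: 470961.9 / 6325 = 74.460... → 74.5.

74.5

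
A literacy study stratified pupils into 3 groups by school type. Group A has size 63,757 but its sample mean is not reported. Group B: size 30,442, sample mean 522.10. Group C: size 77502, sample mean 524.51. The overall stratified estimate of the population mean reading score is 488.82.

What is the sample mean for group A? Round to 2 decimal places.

429.55

Σ Nₕx̄ₕ = N·μ, so 63757·x̄_A = 171701·488.82 − (30442·522.10 + 77502·524.51).
= 83930882.82 − 56544342.22 = 27386540.6.
x̄_A = 27386540.6 / 63757 = 429.5456... → 429.55.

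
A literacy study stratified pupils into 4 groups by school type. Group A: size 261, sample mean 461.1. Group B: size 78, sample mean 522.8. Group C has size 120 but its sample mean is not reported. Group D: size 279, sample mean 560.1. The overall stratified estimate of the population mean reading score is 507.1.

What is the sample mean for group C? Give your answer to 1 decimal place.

473.7

Σ Nₕx̄ₕ = N·μ, so 120·x̄_C = 738·507.1 − (261·461.1 + 78·522.8 + 279·560.1).
= 374239.8 − 317393.4 = 56846.4.
x̄_C = 56846.4 / 120 = 473.72 → 473.7.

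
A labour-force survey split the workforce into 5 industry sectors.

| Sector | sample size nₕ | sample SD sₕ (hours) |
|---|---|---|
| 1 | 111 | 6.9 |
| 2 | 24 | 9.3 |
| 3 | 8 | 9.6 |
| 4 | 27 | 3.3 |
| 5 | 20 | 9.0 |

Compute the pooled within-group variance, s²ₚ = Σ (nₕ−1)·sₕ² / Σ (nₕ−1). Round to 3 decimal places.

1: (111−1)·6.9² = 110·47.61 = 5237.1
2: (24−1)·9.3² = 23·86.49 = 1989.27
3: (8−1)·9.6² = 7·92.16 = 645.12
4: (27−1)·3.3² = 26·10.89 = 283.14
5: (20−1)·9.0² = 19·81 = 1539
Numerator = 9693.63; denominator = Σ(nₕ−1) = 185.
s²ₚ = 9693.63/185 = 52.398 → 52.398.

52.398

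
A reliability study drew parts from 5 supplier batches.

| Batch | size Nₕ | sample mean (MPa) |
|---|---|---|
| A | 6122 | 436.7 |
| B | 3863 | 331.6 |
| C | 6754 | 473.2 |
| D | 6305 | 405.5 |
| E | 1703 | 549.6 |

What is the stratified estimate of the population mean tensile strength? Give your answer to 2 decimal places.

x̄_st = (Σ Nₕx̄ₕ) / (Σ Nₕ) = (6122·436.7 + 3863·331.6 + 6754·473.2 + 6305·405.5 + 1703·549.6) / 24747
= 10643087.3 / 24747 = 430.0759... → 430.08.

430.08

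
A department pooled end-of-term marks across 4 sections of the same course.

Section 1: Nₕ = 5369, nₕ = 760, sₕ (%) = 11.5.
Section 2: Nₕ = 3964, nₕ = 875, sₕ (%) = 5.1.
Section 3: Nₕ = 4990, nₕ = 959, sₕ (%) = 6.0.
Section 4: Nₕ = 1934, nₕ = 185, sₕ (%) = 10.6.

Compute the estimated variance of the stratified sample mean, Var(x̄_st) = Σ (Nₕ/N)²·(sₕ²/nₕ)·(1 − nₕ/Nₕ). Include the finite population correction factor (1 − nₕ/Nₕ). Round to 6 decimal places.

0.028301

N = 16257; Wₕ = Nₕ/N.
section 1: (5369/16257)²·11.5²/760·(1 − 760/5369) = 0.016293012
section 2: (3964/16257)²·5.1²/875·(1 − 875/3964) = 0.001377219
section 3: (4990/16257)²·6.0²/959·(1 − 959/4990) = 0.002857041
section 4: (1934/16257)²·10.6²/185·(1 − 185/1934) = 0.007773301
Sum = 0.028300573 → 0.028301.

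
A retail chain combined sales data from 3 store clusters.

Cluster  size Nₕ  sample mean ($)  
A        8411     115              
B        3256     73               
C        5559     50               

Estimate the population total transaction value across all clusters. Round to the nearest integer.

A: 8411·115 = 967265
B: 3256·73 = 237688
C: 5559·50 = 277950
τ̂ = Σ Nₕx̄ₕ = 1482903.

1482903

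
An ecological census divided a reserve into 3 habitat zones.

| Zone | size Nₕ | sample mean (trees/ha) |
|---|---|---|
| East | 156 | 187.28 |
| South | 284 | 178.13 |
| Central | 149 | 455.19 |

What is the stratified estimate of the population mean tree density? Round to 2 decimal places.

N = 156 + 284 + 149 = 589.
Weight each subgroup mean by Nₕ/N and sum.
Σ Nₕx̄ₕ = 156·187.28 + 284·178.13 + 149·455.19 = 29215.68 + 50588.92 + 67823.31 = 147627.91.
Divide by N: 147627.91 / 589 = 250.6416... → 250.64.

250.64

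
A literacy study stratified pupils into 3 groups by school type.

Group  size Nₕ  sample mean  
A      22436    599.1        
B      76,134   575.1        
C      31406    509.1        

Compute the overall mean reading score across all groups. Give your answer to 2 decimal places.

563.30

x̄_st = (Σ Nₕx̄ₕ) / (Σ Nₕ) = (22436·599.1 + 76134·575.1 + 31406·509.1) / 129976
= 73214865.6 / 129976 = 563.2953... → 563.30.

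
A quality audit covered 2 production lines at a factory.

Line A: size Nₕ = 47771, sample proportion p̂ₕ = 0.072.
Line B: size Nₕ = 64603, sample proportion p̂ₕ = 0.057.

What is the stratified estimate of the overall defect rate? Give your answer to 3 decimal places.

Wₕ = Nₕ/N with N = 112374: 0.4251, 0.5749.
p̂_st = 0.4251·0.072 + 0.5749·0.057 ≈ 0.06338... → 0.063.

0.063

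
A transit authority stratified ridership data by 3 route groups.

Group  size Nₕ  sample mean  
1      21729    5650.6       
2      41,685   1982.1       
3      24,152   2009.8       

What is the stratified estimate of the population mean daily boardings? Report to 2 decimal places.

x̄_st = (Σ Nₕx̄ₕ) / (Σ Nₕ) = (21729·5650.6 + 41685·1982.1 + 24152·2009.8) / 87566
= 253946415.5 / 87566 = 2900.0573... → 2900.06.

2900.06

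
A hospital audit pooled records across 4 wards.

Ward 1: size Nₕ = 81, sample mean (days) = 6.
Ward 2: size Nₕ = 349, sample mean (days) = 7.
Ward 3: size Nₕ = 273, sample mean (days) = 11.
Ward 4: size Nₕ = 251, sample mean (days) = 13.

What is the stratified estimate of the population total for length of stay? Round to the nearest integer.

9195

Population total = Σ Nₕ·x̄ₕ (each stratum's size times its mean).
81·6 + 349·7 + 273·11 + 251·13 = 486 + 2443 + 3003 + 3263 = 9195.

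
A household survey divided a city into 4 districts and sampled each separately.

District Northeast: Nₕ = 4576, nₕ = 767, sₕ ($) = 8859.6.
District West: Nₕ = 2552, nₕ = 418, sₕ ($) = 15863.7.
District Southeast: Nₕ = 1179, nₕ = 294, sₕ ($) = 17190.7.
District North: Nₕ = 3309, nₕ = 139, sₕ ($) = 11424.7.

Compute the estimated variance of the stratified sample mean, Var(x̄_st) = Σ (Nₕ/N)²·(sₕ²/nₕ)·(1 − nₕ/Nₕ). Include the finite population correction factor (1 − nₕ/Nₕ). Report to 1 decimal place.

118290.9

N = 11616. Term for each stratum: Wₕ²sₕ²/nₕ·(1−nₕ/Nₕ).
Var(x̄_st) = 13219.5492 + 24299.3453 + 7772.9104 + 72999.1212 = 118290.9262 → 118290.9.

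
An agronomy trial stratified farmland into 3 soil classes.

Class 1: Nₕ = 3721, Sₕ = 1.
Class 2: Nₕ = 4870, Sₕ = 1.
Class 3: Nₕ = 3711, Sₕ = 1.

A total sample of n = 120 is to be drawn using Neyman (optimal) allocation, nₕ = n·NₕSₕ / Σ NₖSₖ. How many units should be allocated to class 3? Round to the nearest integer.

36

1: NₕSₕ = 3721·1 = 3721
2: NₕSₕ = 4870·1 = 4870
3: NₕSₕ = 3711·1 = 3711
Σ NₕSₕ = 12302.
n_3 = 120·3711/12302 = 36.199... → 36.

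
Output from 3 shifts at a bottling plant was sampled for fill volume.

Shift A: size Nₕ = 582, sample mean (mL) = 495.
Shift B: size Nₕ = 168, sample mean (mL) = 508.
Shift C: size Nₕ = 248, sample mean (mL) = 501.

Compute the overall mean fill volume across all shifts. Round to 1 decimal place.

498.7

x̄_st = (Σ Nₕx̄ₕ) / (Σ Nₕ) = (582·495 + 168·508 + 248·501) / 998
= 497682 / 998 = 498.679... → 498.7.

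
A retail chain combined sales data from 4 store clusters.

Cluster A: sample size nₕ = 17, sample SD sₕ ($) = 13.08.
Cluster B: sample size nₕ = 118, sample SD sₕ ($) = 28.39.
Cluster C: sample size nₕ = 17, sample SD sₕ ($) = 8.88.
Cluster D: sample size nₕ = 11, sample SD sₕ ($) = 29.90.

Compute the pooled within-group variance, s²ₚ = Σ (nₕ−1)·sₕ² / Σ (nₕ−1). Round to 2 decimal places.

674.47

A: (17−1)·13.08² = 16·171.0864 = 2737.3824
B: (118−1)·28.39² = 117·805.9921 = 94301.0757
C: (17−1)·8.88² = 16·78.8544 = 1261.6704
D: (11−1)·29.90² = 10·894.01 = 8940.1
Numerator = 107240.2285; denominator = Σ(nₕ−1) = 159.
s²ₚ = 107240.2285/159 = 674.4668... → 674.47.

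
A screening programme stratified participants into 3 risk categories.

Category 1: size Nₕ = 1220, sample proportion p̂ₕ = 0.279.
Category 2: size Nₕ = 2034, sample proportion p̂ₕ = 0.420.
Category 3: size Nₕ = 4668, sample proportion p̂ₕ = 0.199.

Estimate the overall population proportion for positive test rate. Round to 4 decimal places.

0.2681

Wₕ = Nₕ/N with N = 7922: 0.1540, 0.2568, 0.5892.
p̂_st = 0.1540·0.279 + 0.2568·0.420 + 0.5892·0.199 ≈ 0.268063... → 0.2681.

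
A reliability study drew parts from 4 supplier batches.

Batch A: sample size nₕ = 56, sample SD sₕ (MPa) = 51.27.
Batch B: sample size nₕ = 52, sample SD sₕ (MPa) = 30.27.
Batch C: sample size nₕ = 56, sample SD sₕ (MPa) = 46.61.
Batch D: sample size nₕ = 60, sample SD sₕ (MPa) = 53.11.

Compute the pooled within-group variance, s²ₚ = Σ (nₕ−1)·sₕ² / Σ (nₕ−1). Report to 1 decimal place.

2169.1

Degrees of freedom: 55 + 51 + 55 + 59 = 220.
Σ(nₕ−1)sₕ² = 55·2628.6129 + 51·916.2729 + 55·2172.4921 + 59·2820.6721 = 477210.3468.
s²ₚ = 477210.3468 / 220 = 2169.138... → 2169.1.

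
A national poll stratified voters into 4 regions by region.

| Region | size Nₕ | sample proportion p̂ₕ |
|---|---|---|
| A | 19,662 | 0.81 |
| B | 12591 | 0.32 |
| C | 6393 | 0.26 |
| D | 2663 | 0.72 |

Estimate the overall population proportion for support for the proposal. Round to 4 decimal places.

0.5697

N = 19662 + 12591 + 6393 + 2663 = 41309.
Overall proportion = Σ (Nₕ/N)·p̂ₕ.
Σ Nₕp̂ₕ = 15926.22 + 4029.12 + 1662.18 + 1917.36 = 23534.88.
23534.88 / 41309 = 0.569728... → 0.5697.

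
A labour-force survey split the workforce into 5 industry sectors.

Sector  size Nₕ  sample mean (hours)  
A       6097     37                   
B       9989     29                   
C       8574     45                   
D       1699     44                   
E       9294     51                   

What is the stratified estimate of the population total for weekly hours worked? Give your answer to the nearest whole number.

A: 6097·37 = 225589
B: 9989·29 = 289681
C: 8574·45 = 385830
D: 1699·44 = 74756
E: 9294·51 = 473994
τ̂ = Σ Nₕx̄ₕ = 1449850.

1449850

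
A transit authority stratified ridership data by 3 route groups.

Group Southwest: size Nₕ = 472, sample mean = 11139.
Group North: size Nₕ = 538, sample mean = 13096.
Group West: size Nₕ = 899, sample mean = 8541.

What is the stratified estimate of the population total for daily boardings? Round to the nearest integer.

Population total = Σ Nₕ·x̄ₕ (each stratum's size times its mean).
472·11139 + 538·13096 + 899·8541 = 5257608 + 7045648 + 7678359 = 19981615.

19981615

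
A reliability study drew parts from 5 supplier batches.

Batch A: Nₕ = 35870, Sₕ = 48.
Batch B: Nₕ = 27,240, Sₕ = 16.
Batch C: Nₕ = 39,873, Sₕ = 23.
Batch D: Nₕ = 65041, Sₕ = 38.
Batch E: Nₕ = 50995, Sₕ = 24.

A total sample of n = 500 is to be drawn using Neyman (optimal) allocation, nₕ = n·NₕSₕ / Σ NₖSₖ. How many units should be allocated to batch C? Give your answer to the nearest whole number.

A: NₕSₕ = 35870·48 = 1721760
B: NₕSₕ = 27240·16 = 435840
C: NₕSₕ = 39873·23 = 917079
D: NₕSₕ = 65041·38 = 2471558
E: NₕSₕ = 50995·24 = 1223880
Σ NₕSₕ = 6770117.
n_C = 500·917079/6770117 = 67.730... → 68.

68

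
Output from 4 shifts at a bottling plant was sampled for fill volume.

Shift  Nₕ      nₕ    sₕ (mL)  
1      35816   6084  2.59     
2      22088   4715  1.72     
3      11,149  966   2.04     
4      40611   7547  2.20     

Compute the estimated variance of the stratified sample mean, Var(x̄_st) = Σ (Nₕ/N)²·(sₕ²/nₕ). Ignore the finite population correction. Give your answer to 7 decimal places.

0.0002755

N = 109664; Wₕ = Nₕ/N.
shift 1: (35816/109664)²·2.59²/6084 = 0.0001176079
shift 2: (22088/109664)²·1.72²/4715 = 0.0000254542
shift 3: (11149/109664)²·2.04²/966 = 0.0000445274
shift 4: (40611/109664)²·2.20²/7547 = 0.0000879489
Sum = 0.0002755383 → 0.0002755.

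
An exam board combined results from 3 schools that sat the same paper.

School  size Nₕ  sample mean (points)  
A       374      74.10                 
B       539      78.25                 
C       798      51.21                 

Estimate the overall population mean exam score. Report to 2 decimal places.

64.73

x̄_st = (Σ Nₕx̄ₕ) / (Σ Nₕ) = (374·74.10 + 539·78.25 + 798·51.21) / 1711
= 110755.73 / 1711 = 64.7316... → 64.73.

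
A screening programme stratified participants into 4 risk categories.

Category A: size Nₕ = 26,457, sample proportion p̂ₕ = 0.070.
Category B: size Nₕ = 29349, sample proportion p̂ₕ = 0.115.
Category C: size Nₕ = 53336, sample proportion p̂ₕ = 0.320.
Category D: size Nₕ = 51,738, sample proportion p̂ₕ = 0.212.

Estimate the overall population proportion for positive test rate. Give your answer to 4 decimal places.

0.2068

Wₕ = Nₕ/N with N = 160880: 0.1645, 0.1824, 0.3315, 0.3216.
p̂_st = 0.1645·0.070 + 0.1824·0.115 + 0.3315·0.320 + 0.3216·0.212 ≈ 0.206757... → 0.2068.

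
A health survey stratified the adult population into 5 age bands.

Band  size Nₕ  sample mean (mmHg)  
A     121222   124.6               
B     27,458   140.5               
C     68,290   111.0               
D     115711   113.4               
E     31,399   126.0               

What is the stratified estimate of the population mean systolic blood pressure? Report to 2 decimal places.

119.81

x̄_st = (Σ Nₕx̄ₕ) / (Σ Nₕ) = (121222·124.6 + 27458·140.5 + 68290·111.0 + 115711·113.4 + 31399·126.0) / 364080
= 43620201.6 / 364080 = 119.8094... → 119.81.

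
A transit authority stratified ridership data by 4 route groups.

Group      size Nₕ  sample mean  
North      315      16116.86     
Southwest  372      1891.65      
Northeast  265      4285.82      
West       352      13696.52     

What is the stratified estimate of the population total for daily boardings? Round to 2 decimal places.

11737422.04

North: 315·16116.86 = 5076810.9
Southwest: 372·1891.65 = 703693.8
Northeast: 265·4285.82 = 1135742.3
West: 352·13696.52 = 4821175.04
τ̂ = Σ Nₕx̄ₕ = 11737422.04.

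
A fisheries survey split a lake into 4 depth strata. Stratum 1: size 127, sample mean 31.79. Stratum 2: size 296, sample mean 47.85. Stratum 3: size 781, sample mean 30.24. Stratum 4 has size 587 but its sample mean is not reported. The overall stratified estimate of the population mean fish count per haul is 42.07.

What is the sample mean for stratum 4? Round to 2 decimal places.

57.12

Σ Nₕx̄ₕ = N·μ, so 587·x̄_4 = 1791·42.07 − (127·31.79 + 296·47.85 + 781·30.24).
= 75347.37 − 41818.37 = 33529.
x̄_4 = 33529 / 587 = 57.1193... → 57.12.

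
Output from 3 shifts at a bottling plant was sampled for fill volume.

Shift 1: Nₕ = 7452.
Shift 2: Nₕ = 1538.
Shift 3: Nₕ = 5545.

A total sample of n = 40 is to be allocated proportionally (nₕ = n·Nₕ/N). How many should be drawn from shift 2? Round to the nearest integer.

Share of shift 2 = 1538/14535 = 0.10581.
Allocate 40 × 0.10581 = 4.233... → 4.

4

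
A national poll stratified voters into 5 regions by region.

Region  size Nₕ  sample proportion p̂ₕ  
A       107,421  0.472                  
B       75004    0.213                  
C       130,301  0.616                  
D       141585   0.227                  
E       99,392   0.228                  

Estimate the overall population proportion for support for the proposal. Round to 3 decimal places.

0.364

N = 107421 + 75004 + 130301 + 141585 + 99392 = 553703.
Overall proportion = Σ (Nₕ/N)·p̂ₕ.
Σ Nₕp̂ₕ = 50702.712 + 15975.852 + 80265.416 + 32139.795 + 22661.376 = 201745.151.
201745.151 / 553703 = 0.36436... → 0.364.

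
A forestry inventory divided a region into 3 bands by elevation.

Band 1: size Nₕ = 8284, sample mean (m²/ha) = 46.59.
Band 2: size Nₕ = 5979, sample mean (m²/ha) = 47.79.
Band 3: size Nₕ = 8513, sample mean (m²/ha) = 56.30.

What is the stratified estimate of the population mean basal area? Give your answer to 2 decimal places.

50.53

N = 22776; weights Wₕ = Nₕ/N = (0.3637, 0.2625, 0.3738).
x̄_st = Σ Wₕ·x̄ₕ = 0.3637·46.59 + 0.2625·47.79 + 0.3738·56.30 ≈ 50.5343...
→ 50.53.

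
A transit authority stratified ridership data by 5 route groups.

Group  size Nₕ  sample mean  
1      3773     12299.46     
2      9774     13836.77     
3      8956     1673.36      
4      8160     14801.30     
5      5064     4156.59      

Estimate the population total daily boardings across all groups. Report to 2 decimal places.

1: 3773·12299.46 = 46405862.58
2: 9774·13836.77 = 135240589.98
3: 8956·1673.36 = 14986612.16
4: 8160·14801.30 = 120778608
5: 5064·4156.59 = 21048971.76
τ̂ = Σ Nₕx̄ₕ = 338460644.48.

338460644.48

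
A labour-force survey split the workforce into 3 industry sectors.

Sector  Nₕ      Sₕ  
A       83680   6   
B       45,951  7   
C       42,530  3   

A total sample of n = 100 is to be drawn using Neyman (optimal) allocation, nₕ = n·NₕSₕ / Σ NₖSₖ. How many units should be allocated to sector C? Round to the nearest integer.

Σ NₕSₕ = 83680·6 + 45951·7 + 42530·3 = 951327.
Share for C: 127590/951327 = 0.13412.
n_C = 100 × 0.13412 = 13.412... → 13.

13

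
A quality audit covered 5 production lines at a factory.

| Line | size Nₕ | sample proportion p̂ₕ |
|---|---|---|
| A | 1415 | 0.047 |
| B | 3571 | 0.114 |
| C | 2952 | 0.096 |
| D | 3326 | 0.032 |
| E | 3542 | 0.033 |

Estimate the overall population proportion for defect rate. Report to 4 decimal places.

0.0662

Wₕ = Nₕ/N with N = 14806: 0.0956, 0.2412, 0.1994, 0.2246, 0.2392.
p̂_st = 0.0956·0.047 + 0.2412·0.114 + 0.1994·0.096 + 0.2246·0.032 + 0.2392·0.033 ≈ 0.066210... → 0.0662.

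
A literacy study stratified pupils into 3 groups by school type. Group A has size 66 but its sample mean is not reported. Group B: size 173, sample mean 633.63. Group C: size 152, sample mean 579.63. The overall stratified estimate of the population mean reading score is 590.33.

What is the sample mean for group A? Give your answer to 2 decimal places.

N = 66 + 173 + 152 = 391.
Overall total = μ·N = 590.33·391 = 230819.03.
Subtract the known strata: 173·633.63 + 152·579.63 = 197721.75.
Remaining total for group A: 230819.03 − 197721.75 = 33097.28.
Divide by its size: 33097.28 / 66 = 501.4739... → 501.47.

501.47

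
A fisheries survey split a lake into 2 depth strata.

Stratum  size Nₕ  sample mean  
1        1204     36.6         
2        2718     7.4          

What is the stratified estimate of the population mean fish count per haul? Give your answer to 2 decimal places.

N = 3922; weights Wₕ = Nₕ/N = (0.3070, 0.6930).
x̄_st = Σ Wₕ·x̄ₕ = 0.3070·36.6 + 0.6930·7.4 ≈ 16.3640...
→ 16.36.

16.36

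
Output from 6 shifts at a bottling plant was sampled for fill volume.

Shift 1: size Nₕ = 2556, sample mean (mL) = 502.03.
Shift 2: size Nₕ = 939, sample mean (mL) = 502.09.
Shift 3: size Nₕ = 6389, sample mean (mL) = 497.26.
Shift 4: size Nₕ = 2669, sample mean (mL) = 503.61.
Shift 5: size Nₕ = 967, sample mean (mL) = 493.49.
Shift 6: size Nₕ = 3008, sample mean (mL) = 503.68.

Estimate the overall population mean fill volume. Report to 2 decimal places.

500.25

x̄_st = (Σ Nₕx̄ₕ) / (Σ Nₕ) = (2556·502.03 + 939·502.09 + 6389·497.26 + 2669·503.61 + 967·493.49 + 3008·503.68) / 16528
= 8268054.69 / 16528 = 500.2453... → 500.25.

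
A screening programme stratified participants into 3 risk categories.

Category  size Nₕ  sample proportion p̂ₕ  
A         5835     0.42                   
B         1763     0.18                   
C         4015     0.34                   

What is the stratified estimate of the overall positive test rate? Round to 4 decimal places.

N = 5835 + 1763 + 4015 = 11613.
Overall proportion = Σ (Nₕ/N)·p̂ₕ.
Σ Nₕp̂ₕ = 2450.7 + 317.34 + 1365.1 = 4133.14.
4133.14 / 11613 = 0.355906... → 0.3559.

0.3559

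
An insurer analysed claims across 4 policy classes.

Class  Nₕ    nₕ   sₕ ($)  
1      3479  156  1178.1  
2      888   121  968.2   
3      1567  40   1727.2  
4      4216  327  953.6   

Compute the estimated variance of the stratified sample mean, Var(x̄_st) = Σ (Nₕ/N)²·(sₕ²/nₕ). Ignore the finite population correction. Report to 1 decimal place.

N = 10150. Term for each stratum: Wₕ²sₕ²/nₕ.
Var(x̄_st) = 1045.2411 + 59.2978 + 1777.5883 + 479.7929 = 3361.9201 → 3361.9.

3361.9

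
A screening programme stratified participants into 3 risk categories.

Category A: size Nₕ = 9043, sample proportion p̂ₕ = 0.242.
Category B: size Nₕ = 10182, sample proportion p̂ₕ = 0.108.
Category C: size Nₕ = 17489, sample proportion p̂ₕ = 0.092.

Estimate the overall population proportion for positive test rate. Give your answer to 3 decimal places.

0.133

Wₕ = Nₕ/N with N = 36714: 0.2463, 0.2773, 0.4764.
p̂_st = 0.2463·0.242 + 0.2773·0.108 + 0.4764·0.092 ≈ 0.13338... → 0.133.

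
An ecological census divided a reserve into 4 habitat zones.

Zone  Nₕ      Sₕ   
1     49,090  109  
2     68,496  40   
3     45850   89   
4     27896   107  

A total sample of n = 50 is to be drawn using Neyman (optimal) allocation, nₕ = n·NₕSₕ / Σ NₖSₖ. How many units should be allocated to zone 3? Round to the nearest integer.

13

1: NₕSₕ = 49090·109 = 5350810
2: NₕSₕ = 68496·40 = 2739840
3: NₕSₕ = 45850·89 = 4080650
4: NₕSₕ = 27896·107 = 2984872
Σ NₕSₕ = 15156172.
n_3 = 50·4080650/15156172 = 13.462... → 13.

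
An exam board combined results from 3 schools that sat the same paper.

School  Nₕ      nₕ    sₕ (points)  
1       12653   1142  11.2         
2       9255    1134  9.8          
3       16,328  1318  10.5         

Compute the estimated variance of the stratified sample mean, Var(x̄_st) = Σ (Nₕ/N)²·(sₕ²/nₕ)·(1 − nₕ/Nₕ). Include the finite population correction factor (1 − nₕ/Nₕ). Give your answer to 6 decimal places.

N = 38236. Term for each stratum: Wₕ²sₕ²/nₕ·(1−nₕ/Nₕ).
Var(x̄_st) = 0.010942879 + 0.004353917 + 0.014022710 = 0.029319506 → 0.029320.

0.029320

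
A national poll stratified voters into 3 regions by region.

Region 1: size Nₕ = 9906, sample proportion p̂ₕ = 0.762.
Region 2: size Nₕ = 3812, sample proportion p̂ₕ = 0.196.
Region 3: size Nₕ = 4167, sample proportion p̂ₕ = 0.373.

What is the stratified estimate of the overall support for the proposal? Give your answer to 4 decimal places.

Wₕ = Nₕ/N with N = 17885: 0.5539, 0.2131, 0.2330.
p̂_st = 0.5539·0.762 + 0.2131·0.196 + 0.2330·0.373 ≈ 0.550731... → 0.5507.

0.5507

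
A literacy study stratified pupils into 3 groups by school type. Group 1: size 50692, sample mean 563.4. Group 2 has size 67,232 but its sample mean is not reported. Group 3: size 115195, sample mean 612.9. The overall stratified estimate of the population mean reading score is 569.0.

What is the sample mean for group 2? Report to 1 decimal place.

Σ Nₕx̄ₕ = N·μ, so 67232·x̄_2 = 233119·569.0 − (50692·563.4 + 115195·612.9).
= 132644711 − 99162888.3 = 33481822.7.
x̄_2 = 33481822.7 / 67232 = 498.004... → 498.0.

498.0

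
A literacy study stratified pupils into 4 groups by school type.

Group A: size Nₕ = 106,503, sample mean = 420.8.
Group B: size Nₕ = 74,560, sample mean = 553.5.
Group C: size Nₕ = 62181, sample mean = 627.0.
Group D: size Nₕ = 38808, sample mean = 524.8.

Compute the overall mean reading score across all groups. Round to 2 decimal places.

x̄_st = (Σ Nₕx̄ₕ) / (Σ Nₕ) = (106503·420.8 + 74560·553.5 + 62181·627.0 + 38808·524.8) / 282052
= 145439347.8 / 282052 = 515.6473... → 515.65.

515.65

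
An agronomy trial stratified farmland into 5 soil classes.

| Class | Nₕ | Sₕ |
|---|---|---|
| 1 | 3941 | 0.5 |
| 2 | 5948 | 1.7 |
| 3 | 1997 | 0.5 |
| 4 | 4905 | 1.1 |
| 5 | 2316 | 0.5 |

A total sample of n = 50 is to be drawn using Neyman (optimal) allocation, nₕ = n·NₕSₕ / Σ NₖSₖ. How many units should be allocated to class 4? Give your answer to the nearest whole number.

Σ NₕSₕ = 3941·0.5 + 5948·1.7 + 1997·0.5 + 4905·1.1 + 2316·0.5 = 19634.1.
Share for 4: 5395.5/19634.1 = 0.27480.
n_4 = 50 × 0.27480 = 13.740... → 14.

14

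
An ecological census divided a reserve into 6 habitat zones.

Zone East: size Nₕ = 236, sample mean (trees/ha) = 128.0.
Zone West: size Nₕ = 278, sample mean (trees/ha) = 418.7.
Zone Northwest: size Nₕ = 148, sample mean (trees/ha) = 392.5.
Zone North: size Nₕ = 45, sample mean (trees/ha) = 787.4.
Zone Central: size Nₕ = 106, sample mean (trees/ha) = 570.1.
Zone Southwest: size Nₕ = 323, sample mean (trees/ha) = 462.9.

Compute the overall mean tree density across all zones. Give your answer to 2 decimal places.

x̄_st = (Σ Nₕx̄ₕ) / (Σ Nₕ) = (236·128.0 + 278·418.7 + 148·392.5 + 45·787.4 + 106·570.1 + 323·462.9) / 1136
= 450076.9 / 1136 = 396.1945... → 396.19.

396.19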